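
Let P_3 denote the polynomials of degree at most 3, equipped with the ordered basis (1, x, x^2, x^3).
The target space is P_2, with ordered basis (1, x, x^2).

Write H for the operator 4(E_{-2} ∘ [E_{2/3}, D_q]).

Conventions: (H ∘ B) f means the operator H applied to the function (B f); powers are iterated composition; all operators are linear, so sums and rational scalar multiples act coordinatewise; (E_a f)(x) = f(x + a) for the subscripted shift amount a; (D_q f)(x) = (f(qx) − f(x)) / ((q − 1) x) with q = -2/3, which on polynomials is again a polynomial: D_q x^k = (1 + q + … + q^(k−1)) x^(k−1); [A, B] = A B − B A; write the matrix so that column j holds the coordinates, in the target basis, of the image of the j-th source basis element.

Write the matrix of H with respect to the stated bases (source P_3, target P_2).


the matrix is [[0, 0, -40/9, -560/81]; [0, 0, 0, 40/27]; [0, 0, 0, 0]] (rows listed top to bottom)

image of 1: 0
image of x: 0
image of x^2: -40/9
image of x^3: (40/27)x - 560/81
each image's coordinates form column j of the matrix


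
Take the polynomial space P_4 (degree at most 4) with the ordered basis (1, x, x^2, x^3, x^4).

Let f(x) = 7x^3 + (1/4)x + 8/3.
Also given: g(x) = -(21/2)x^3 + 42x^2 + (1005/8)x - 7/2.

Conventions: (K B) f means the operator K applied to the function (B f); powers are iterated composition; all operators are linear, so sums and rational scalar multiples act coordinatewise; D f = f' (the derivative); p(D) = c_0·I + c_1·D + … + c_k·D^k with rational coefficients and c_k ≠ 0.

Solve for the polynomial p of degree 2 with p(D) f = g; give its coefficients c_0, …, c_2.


p(D) = -(3/2)·I + 2·D + 3·D^2, i.e. c_0 = -3/2, c_1 = 2, c_2 = 3

D^0 f = 7x^3 + (1/4)x + 8/3
D^1 f = 21x^2 + 1/4
D^2 f = 42x
matching coefficients of g against c_0 f + c_1 Df + … from the top degree down determines the c_i
solution: c_0 = -3/2, c_1 = 2, c_2 = 3


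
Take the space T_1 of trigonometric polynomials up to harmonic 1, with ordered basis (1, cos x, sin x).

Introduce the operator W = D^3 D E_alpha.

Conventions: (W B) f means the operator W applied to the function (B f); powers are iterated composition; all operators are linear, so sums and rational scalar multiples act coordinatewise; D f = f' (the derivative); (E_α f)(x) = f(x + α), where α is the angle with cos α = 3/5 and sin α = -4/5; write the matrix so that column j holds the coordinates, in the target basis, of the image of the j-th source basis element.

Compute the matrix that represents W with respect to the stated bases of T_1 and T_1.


image of 1: 0
image of cos x: (3/5)cos x + (4/5)sin x
image of sin x: -(4/5)cos x + (3/5)sin x
each image's coordinates form column j of the matrix

the matrix is [[0, 0, 0]; [0, 3/5, -4/5]; [0, 4/5, 3/5]] (rows listed top to bottom)


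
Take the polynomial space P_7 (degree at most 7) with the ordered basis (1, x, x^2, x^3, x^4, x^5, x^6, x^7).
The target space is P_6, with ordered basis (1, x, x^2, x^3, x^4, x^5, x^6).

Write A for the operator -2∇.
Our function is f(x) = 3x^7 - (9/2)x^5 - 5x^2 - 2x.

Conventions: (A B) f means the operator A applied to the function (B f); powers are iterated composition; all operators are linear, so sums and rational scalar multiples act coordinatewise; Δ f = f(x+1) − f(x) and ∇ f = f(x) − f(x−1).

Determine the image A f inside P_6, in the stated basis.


∇ f = 21x^6 - 63x^5 + (165/2)x^4 - 60x^3 + 18x^2 - (17/2)x + 3/2
(-2∇) f = -42x^6 + 126x^5 - 165x^4 + 120x^3 - 36x^2 + 17x - 3

g(x) = -42x^6 + 126x^5 - 165x^4 + 120x^3 - 36x^2 + 17x - 3


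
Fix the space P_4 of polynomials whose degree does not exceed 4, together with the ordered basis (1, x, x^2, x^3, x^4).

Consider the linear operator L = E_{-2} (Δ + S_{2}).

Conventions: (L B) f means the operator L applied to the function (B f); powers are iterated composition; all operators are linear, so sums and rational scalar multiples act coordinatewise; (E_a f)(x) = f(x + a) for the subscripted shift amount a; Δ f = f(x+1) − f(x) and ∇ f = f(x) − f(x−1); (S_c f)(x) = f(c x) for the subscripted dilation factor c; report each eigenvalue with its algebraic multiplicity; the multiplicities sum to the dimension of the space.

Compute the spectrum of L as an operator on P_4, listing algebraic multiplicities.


λ = 1 (multiplicity 1), λ = 2 (multiplicity 1), λ = 4 (multiplicity 1), λ = 8 (multiplicity 1), λ = 16 (multiplicity 1)

image of 1: 1
image of x: 2x - 3
image of x^2: 4x^2 - 14x + 13
image of x^3: 8x^3 - 45x^2 + 87x - 57
image of x^4: 16x^4 - 124x^3 + 366x^2 - 484x + 241
the matrix is upper triangular; its diagonal is (1, 2, 4, 8, 16)
for a triangular matrix the eigenvalues are the diagonal entries, with algebraic multiplicity their repetition count


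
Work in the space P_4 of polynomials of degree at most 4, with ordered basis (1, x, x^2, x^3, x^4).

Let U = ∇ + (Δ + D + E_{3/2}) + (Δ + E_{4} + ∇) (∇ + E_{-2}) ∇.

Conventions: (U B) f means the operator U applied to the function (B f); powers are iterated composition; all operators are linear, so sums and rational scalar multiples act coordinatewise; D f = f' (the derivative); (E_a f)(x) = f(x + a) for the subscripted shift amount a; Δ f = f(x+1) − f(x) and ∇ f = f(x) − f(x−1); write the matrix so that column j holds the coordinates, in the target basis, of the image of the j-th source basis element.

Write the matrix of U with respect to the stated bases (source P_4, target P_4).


image of 1: 1
image of x: x + 11/2
image of x^2: x^2 + 11x + 45/4
image of x^3: x^3 + (33/2)x^2 + (135/4)x + 99/8
image of x^4: x^4 + 22x^3 + (135/2)x^2 + (99/2)x + 3873/16
each image's coordinates form column j of the matrix

the matrix is [[1, 11/2, 45/4, 99/8, 3873/16]; [0, 1, 11, 135/4, 99/2]; [0, 0, 1, 33/2, 135/2]; [0, 0, 0, 1, 22]; [0, 0, 0, 0, 1]] (rows listed top to bottom)


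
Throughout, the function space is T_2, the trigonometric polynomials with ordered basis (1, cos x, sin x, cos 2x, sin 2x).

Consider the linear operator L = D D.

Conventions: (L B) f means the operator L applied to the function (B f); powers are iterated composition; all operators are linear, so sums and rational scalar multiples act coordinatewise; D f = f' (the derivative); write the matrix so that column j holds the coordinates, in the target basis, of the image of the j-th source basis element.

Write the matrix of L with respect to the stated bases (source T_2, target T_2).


the matrix is [[0, 0, 0, 0, 0]; [0, -1, 0, 0, 0]; [0, 0, -1, 0, 0]; [0, 0, 0, -4, 0]; [0, 0, 0, 0, -4]] (rows listed top to bottom)

image of 1: 0
image of cos x: -cos x
image of sin x: -sin x
image of cos 2x: -4cos 2x
image of sin 2x: -4sin 2x
each image's coordinates form column j of the matrix


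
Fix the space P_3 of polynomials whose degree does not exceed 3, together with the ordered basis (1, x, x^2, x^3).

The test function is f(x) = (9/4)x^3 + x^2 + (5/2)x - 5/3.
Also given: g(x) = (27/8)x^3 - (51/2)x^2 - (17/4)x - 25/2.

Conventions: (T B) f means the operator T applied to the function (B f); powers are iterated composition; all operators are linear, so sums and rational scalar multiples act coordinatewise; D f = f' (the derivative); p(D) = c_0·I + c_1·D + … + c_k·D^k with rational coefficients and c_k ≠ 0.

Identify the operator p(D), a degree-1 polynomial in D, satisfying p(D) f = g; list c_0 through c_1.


p(D) = (3/2)·I − 4·D, i.e. c_0 = 3/2, c_1 = -4

D^0 f = (9/4)x^3 + x^2 + (5/2)x - 5/3
D^1 f = (27/4)x^2 + 2x + 5/2
matching coefficients of g against c_0 f + c_1 Df + … from the top degree down determines the c_i
solution: c_0 = 3/2, c_1 = -4


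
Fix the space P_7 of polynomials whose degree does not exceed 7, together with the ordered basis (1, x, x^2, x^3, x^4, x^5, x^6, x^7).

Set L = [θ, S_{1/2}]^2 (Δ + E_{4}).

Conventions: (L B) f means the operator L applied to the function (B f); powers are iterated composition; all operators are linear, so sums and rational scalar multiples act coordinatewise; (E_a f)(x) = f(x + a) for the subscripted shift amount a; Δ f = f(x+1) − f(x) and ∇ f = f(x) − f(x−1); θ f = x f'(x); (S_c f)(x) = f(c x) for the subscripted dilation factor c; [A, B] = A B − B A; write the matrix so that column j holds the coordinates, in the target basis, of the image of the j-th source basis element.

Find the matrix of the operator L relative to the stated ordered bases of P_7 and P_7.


image of 1: 0
image of x: 0
image of x^2: 0
image of x^3: 0
image of x^4: 0
image of x^5: 0
image of x^6: 0
image of x^7: 0
each image's coordinates form column j of the matrix

the matrix is [[0, 0, 0, 0, 0, 0, 0, 0]; [0, 0, 0, 0, 0, 0, 0, 0]; [0, 0, 0, 0, 0, 0, 0, 0]; [0, 0, 0, 0, 0, 0, 0, 0]; [0, 0, 0, 0, 0, 0, 0, 0]; [0, 0, 0, 0, 0, 0, 0, 0]; [0, 0, 0, 0, 0, 0, 0, 0]; [0, 0, 0, 0, 0, 0, 0, 0]] (rows listed top to bottom)


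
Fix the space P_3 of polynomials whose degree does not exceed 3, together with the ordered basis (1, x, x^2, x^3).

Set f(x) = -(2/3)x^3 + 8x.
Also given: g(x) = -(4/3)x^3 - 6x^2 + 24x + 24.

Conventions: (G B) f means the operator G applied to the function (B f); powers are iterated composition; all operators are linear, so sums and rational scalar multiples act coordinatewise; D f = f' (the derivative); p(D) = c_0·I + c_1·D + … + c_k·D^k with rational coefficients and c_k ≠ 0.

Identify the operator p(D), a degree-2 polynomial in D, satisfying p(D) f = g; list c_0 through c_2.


c_0 = 2, c_1 = 3, c_2 = -2

D^0 f = -(2/3)x^3 + 8x
D^1 f = -2x^2 + 8
D^2 f = -4x
matching coefficients of g against c_0 f + c_1 Df + … from the top degree down determines the c_i
solution: c_0 = 2, c_1 = 3, c_2 = -2


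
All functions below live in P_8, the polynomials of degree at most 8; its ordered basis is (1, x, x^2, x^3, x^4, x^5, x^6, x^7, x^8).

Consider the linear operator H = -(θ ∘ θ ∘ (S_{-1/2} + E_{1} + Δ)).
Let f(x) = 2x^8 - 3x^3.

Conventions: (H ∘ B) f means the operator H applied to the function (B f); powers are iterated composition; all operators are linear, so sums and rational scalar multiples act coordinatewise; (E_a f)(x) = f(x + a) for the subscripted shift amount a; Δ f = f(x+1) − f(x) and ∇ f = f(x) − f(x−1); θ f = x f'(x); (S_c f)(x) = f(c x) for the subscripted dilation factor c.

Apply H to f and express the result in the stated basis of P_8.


S_{-1/2} f = (1/128)x^8 + (3/8)x^3
E_{1} f = 2x^8 + 16x^7 + 56x^6 + 112x^5 + 140x^4 + 109x^3 + 47x^2 + 7x - 1
Δ f = 16x^7 + 56x^6 + 112x^5 + 140x^4 + 112x^3 + 47x^2 + 7x - 1
(S_{-1/2} + E_{1} + Δ) f = (257/128)x^8 + 32x^7 + 112x^6 + 224x^5 + 280x^4 + (1771/8)x^3 + 94x^2 + 14x - 2
θ (S_{-1/2} + E_{1} + Δ) f = (257/16)x^8 + 224x^7 + 672x^6 + 1120x^5 + 1120x^4 + (5313/8)x^3 + 188x^2 + 14x
θ θ (S_{-1/2} + E_{1} + Δ) f = (257/2)x^8 + 1568x^7 + 4032x^6 + 5600x^5 + 4480x^4 + (15939/8)x^3 + 376x^2 + 14x
(-(θ ∘ θ ∘ (S_{-1/2} + E_{1} + Δ))) f = -(257/2)x^8 - 1568x^7 - 4032x^6 - 5600x^5 - 4480x^4 - (15939/8)x^3 - 376x^2 - 14x

g(x) = -(257/2)x^8 - 1568x^7 - 4032x^6 - 5600x^5 - 4480x^4 - (15939/8)x^3 - 376x^2 - 14x


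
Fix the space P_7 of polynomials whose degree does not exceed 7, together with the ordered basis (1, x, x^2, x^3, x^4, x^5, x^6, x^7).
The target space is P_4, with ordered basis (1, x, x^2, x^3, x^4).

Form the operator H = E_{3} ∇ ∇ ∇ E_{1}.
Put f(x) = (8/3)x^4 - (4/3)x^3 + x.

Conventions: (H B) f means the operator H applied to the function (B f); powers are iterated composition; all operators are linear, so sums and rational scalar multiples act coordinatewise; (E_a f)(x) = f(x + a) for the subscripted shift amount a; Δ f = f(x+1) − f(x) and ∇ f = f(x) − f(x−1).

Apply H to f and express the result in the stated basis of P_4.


the result is g(x) = 64x + 152

E_{1} f = (8/3)x^4 + (28/3)x^3 + 12x^2 + (23/3)x + 7/3
∇ E_{1} f = (32/3)x^3 + 12x^2 + (20/3)x + 7/3
∇ ∇ E_{1} f = 32x^2 - 8x + 16/3
∇ ∇ ∇ E_{1} f = 64x - 40
E_{3} (∇ ∇ ∇) E_{1} f = 64x + 152


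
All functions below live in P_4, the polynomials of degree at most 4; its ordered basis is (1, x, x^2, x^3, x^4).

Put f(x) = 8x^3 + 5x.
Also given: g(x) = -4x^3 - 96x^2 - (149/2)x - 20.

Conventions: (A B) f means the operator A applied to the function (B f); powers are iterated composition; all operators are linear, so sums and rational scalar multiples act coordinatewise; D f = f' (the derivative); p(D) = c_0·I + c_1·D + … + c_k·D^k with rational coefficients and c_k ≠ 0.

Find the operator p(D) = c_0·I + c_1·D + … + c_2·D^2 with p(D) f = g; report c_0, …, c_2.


D^0 f = 8x^3 + 5x
D^1 f = 24x^2 + 5
D^2 f = 48x
matching coefficients of g against c_0 f + c_1 Df + … from the top degree down determines the c_i
solution: c_0 = -1/2, c_1 = -4, c_2 = -3/2

c_0 = -1/2, c_1 = -4, c_2 = -3/2


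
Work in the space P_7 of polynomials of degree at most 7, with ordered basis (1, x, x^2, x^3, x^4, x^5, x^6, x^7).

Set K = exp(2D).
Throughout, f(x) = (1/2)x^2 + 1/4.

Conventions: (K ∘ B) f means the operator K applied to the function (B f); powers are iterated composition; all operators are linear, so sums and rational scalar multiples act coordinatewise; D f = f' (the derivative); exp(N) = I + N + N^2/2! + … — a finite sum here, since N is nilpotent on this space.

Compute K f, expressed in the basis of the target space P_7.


order-1 term: 2x
order-2 term: 2
the series for exp(2D) f terminates at order 2
exp(2D) f = (1/2)x^2 + 2x + 9/4

g(x) = (1/2)x^2 + 2x + 9/4


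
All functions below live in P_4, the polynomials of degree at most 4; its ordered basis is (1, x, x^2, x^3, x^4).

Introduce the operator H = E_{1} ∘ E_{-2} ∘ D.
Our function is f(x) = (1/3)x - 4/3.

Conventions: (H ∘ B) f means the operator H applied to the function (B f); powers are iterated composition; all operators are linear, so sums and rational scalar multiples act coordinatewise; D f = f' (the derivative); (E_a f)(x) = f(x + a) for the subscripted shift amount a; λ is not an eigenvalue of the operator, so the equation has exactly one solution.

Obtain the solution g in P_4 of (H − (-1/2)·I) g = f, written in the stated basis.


write g with unknown coordinates in the stated basis and equate coefficients in (H − (-1/2)·I) g = f
solving from the highest basis element down gives g = (2/3)x - 4
check: H g = 2/3
so H g − (-1/2)·g = (1/3)x - 4/3 = f ✓

the image equals g(x) = (2/3)x - 4


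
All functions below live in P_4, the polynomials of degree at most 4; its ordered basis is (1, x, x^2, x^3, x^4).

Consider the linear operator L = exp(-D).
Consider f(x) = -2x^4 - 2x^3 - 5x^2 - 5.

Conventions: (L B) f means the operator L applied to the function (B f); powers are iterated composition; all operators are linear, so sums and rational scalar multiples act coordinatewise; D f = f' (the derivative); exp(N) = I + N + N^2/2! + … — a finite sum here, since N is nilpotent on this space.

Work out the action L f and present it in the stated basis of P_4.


order-1 term: 8x^3 + 6x^2 + 10x
order-2 term: -12x^2 - 6x - 5
order-3 term: 8x + 2
order-4 term: -2
the series for exp(-D) f terminates at order 4
exp(-D) f = -2x^4 + 6x^3 - 11x^2 + 12x - 10

the result is g(x) = -2x^4 + 6x^3 - 11x^2 + 12x - 10


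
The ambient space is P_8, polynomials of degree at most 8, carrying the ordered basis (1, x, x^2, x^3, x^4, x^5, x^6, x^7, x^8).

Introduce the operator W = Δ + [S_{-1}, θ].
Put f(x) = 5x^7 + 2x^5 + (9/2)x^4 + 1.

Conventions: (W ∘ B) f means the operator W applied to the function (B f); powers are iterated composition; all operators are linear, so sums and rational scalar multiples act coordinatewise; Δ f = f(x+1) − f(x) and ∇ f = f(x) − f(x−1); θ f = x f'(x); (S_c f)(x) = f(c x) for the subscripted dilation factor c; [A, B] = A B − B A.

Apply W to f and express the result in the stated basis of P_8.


Δ f = 35x^6 + 105x^5 + 185x^4 + 213x^3 + 152x^2 + 63x + 23/2
θ f = 35x^7 + 10x^5 + 18x^4
S_{-1} θ f = -35x^7 - 10x^5 + 18x^4
S_{-1} f = -5x^7 - 2x^5 + (9/2)x^4 + 1
θ S_{-1} f = -35x^7 - 10x^5 + 18x^4
[S_{-1}, θ] f = 0
(Δ + [S_{-1}, θ]) f = 35x^6 + 105x^5 + 185x^4 + 213x^3 + 152x^2 + 63x + 23/2

the image equals g(x) = 35x^6 + 105x^5 + 185x^4 + 213x^3 + 152x^2 + 63x + 23/2


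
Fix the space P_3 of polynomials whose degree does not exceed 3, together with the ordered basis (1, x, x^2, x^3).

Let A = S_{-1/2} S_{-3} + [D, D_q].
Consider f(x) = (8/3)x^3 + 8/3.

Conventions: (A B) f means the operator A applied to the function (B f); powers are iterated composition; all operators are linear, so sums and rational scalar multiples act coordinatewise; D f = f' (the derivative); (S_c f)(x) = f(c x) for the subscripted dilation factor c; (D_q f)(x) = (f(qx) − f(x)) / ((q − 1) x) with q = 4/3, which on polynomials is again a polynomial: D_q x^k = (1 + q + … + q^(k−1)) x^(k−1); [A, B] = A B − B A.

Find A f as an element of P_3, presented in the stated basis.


g(x) = 9x^3 + (88/27)x + 8/3

S_{-3} f = -72x^3 + 8/3
S_{-1/2} S_{-3} f = 9x^3 + 8/3
D_q f = (296/27)x^2
D D_q f = (592/27)x
D f = 8x^2
D_q D f = (56/3)x
[D, D_q] f = (88/27)x
(S_{-1/2} S_{-3} + [D, D_q]) f = 9x^3 + (88/27)x + 8/3


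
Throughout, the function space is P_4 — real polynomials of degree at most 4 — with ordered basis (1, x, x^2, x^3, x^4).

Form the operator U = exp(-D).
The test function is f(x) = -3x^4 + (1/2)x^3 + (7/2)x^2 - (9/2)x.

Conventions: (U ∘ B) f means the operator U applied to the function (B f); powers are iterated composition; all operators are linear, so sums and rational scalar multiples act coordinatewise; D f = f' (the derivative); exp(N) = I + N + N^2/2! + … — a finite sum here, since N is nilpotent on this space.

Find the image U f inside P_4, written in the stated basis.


g(x) = -3x^4 + (25/2)x^3 - 16x^2 + 2x + 9/2

order-1 term: 12x^3 - (3/2)x^2 - 7x + 9/2
order-2 term: -18x^2 + (3/2)x + 7/2
order-3 term: 12x - 1/2
order-4 term: -3
the series for exp(-D) f terminates at order 4
exp(-D) f = -3x^4 + (25/2)x^3 - 16x^2 + 2x + 9/2


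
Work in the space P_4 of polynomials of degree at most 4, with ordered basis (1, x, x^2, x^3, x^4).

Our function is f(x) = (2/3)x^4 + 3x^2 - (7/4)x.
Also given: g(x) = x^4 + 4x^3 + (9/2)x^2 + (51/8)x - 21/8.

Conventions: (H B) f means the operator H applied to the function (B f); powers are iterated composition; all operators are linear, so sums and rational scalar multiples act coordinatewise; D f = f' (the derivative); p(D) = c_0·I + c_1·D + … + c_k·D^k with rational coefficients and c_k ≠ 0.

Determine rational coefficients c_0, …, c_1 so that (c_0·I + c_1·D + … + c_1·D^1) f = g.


D^0 f = (2/3)x^4 + 3x^2 - (7/4)x
D^1 f = (8/3)x^3 + 6x - 7/4
matching coefficients of g against c_0 f + c_1 Df + … from the top degree down determines the c_i
solution: c_0 = 3/2, c_1 = 3/2

p(D) = (3/2)·I + (3/2)·D, i.e. c_0 = 3/2, c_1 = 3/2


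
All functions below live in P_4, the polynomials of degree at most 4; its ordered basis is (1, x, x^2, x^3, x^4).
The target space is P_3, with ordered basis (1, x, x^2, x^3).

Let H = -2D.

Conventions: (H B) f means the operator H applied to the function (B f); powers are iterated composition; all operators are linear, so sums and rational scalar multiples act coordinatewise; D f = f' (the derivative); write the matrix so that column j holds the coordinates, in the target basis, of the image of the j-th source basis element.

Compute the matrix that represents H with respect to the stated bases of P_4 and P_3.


image of 1: 0
image of x: -2
image of x^2: -4x
image of x^3: -6x^2
image of x^4: -8x^3
each image's coordinates form column j of the matrix

the matrix is [[0, -2, 0, 0, 0]; [0, 0, -4, 0, 0]; [0, 0, 0, -6, 0]; [0, 0, 0, 0, -8]] (rows listed top to bottom)


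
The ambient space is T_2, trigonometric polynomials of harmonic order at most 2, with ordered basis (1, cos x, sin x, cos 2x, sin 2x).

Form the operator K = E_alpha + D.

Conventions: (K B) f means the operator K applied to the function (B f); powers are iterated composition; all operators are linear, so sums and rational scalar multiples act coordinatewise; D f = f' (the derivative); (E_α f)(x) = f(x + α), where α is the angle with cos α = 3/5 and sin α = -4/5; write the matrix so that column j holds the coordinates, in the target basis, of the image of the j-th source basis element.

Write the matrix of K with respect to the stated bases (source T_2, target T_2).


the matrix is [[1, 0, 0, 0, 0]; [0, 3/5, 1/5, 0, 0]; [0, -1/5, 3/5, 0, 0]; [0, 0, 0, -7/25, 26/25]; [0, 0, 0, -26/25, -7/25]] (rows listed top to bottom)

image of 1: 1
image of cos x: (3/5)cos x - (1/5)sin x
image of sin x: (1/5)cos x + (3/5)sin x
image of cos 2x: -(7/25)cos 2x - (26/25)sin 2x
image of sin 2x: (26/25)cos 2x - (7/25)sin 2x
each image's coordinates form column j of the matrix


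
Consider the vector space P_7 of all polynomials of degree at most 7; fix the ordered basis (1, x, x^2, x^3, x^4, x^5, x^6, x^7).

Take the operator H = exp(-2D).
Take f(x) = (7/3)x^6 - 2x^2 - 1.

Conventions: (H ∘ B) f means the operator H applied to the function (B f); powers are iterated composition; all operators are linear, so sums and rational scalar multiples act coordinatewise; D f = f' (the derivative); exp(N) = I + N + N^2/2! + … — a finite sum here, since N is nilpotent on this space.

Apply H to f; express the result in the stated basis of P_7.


order-1 term: -28x^5 + 8x
order-2 term: 140x^4 - 8
order-3 term: -(1120/3)x^3
order-4 term: 560x^2
order-5 term: -448x
order-6 term: 448/3
the series for exp(-2D) f terminates at order 6
exp(-2D) f = (7/3)x^6 - 28x^5 + 140x^4 - (1120/3)x^3 + 558x^2 - 440x + 421/3

the image equals g(x) = (7/3)x^6 - 28x^5 + 140x^4 - (1120/3)x^3 + 558x^2 - 440x + 421/3


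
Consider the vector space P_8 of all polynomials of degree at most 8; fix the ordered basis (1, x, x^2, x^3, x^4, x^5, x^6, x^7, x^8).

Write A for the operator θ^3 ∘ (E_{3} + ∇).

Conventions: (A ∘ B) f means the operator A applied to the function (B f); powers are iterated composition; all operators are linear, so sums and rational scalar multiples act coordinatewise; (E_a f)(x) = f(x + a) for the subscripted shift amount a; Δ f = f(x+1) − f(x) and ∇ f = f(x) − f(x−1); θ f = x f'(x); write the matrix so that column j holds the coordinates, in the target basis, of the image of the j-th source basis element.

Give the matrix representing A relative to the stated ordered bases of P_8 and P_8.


the matrix is [[0, 0, 0, 0, 0, 0, 0, 0, 0]; [0, 1, 8, 24, 112, 400, 1464, 5096, 17504]; [0, 0, 8, 96, 384, 2240, 9600, 40992, 163072]; [0, 0, 0, 27, 432, 2160, 15120, 75600, 368928]; [0, 0, 0, 0, 64, 1280, 7680, 62720, 358400]; [0, 0, 0, 0, 0, 125, 3000, 21000, 196000]; [0, 0, 0, 0, 0, 0, 216, 6048, 48384]; [0, 0, 0, 0, 0, 0, 0, 343, 10976]; [0, 0, 0, 0, 0, 0, 0, 0, 512]] (rows listed top to bottom)

image of 1: 0
image of x: x
image of x^2: 8x^2 + 8x
image of x^3: 27x^3 + 96x^2 + 24x
image of x^4: 64x^4 + 432x^3 + 384x^2 + 112x
image of x^5: 125x^5 + 1280x^4 + 2160x^3 + 2240x^2 + 400x
image of x^6: 216x^6 + 3000x^5 + 7680x^4 + 15120x^3 + 9600x^2 + 1464x
image of x^7: 343x^7 + 6048x^6 + 21000x^5 + 62720x^4 + 75600x^3 + 40992x^2 + 5096x
image of x^8: 512x^8 + 10976x^7 + 48384x^6 + 196000x^5 + 358400x^4 + 368928x^3 + 163072x^2 + 17504x
each image's coordinates form column j of the matrix


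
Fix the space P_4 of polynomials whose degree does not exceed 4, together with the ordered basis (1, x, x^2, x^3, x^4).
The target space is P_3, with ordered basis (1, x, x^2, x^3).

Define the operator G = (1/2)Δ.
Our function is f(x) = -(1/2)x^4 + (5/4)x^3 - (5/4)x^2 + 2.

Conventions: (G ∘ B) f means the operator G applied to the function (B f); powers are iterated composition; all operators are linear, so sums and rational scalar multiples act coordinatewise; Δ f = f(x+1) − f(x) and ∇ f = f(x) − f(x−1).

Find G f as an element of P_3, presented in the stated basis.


g(x) = -x^3 + (3/8)x^2 - (3/8)x - 1/4

Δ f = -2x^3 + (3/4)x^2 - (3/4)x - 1/2
((1/2)Δ) f = -x^3 + (3/8)x^2 - (3/8)x - 1/4


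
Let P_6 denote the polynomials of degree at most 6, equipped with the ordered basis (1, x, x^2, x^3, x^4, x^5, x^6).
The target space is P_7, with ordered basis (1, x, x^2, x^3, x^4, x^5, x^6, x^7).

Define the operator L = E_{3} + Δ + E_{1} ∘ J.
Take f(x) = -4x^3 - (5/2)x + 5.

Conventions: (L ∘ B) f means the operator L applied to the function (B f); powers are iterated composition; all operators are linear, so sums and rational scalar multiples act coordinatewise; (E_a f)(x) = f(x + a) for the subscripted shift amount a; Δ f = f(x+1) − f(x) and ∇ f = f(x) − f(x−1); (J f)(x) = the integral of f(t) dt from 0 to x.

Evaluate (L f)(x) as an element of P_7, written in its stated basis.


g(x) = -x^4 - 8x^3 - (221/4)x^2 - 124x - 457/4

E_{3} f = -4x^3 - 36x^2 - (221/2)x - 221/2
Δ f = -12x^2 - 12x - 13/2
J f = -x^4 - (5/4)x^2 + 5x
E_{1} J f = -x^4 - 4x^3 - (29/4)x^2 - (3/2)x + 11/4
(E_{3} + Δ + E_{1} ∘ J) f = -x^4 - 8x^3 - (221/4)x^2 - 124x - 457/4


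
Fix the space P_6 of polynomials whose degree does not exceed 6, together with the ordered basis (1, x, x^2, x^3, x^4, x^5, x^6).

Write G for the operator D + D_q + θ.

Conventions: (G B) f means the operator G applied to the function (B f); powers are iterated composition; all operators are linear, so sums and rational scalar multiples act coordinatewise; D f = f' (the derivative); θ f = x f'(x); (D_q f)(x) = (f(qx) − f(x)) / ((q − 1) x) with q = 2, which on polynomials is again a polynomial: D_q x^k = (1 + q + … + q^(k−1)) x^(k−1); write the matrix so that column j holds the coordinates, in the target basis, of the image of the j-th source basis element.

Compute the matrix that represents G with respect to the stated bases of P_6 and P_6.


image of 1: 0
image of x: x + 2
image of x^2: 2x^2 + 5x
image of x^3: 3x^3 + 10x^2
image of x^4: 4x^4 + 19x^3
image of x^5: 5x^5 + 36x^4
image of x^6: 6x^6 + 69x^5
each image's coordinates form column j of the matrix

the matrix is [[0, 2, 0, 0, 0, 0, 0]; [0, 1, 5, 0, 0, 0, 0]; [0, 0, 2, 10, 0, 0, 0]; [0, 0, 0, 3, 19, 0, 0]; [0, 0, 0, 0, 4, 36, 0]; [0, 0, 0, 0, 0, 5, 69]; [0, 0, 0, 0, 0, 0, 6]] (rows listed top to bottom)


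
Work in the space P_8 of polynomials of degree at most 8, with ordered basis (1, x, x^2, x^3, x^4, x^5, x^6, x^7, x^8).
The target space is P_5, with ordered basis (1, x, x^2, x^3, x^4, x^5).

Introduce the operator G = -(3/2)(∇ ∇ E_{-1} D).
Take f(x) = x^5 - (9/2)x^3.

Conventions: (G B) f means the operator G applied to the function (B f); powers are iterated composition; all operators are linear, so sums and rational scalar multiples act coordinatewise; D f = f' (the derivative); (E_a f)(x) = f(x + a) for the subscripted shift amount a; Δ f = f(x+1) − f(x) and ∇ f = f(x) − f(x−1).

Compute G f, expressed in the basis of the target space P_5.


g(x) = -90x^2 + 360x - 669/2

D f = 5x^4 - (27/2)x^2
E_{-1} D f = 5x^4 - 20x^3 + (33/2)x^2 + 7x - 17/2
∇ E_{-1} D f = 20x^3 - 90x^2 + 113x - 69/2
∇ (∇ E_{-1}) D f = 60x^2 - 240x + 223
(-(3/2)(∇ ∇ E_{-1} D)) f = -90x^2 + 360x - 669/2


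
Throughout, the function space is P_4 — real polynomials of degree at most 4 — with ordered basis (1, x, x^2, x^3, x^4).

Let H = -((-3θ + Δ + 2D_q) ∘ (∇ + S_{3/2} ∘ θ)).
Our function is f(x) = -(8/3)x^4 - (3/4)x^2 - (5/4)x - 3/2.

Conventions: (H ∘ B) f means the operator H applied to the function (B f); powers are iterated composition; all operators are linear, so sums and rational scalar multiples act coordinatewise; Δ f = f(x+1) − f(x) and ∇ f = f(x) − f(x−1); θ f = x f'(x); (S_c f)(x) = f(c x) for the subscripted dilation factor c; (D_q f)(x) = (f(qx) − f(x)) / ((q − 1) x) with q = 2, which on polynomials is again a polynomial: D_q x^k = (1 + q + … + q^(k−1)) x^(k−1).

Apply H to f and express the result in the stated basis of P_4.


∇ f = -(32/3)x^3 + 16x^2 - (73/6)x + 13/6
θ f = -(32/3)x^4 - (3/2)x^2 - (5/4)x
S_{3/2} θ f = -54x^4 - (27/8)x^2 - (15/8)x
(∇ + S_{3/2} ∘ θ) f = -54x^4 - (32/3)x^3 + (101/8)x^2 - (337/24)x + 13/6
θ (∇ + S_{3/2} ∘ θ) f = -216x^4 - 32x^3 + (101/4)x^2 - (337/24)x
(-3θ) (∇ + S_{3/2} ∘ θ) f = 648x^4 + 96x^3 - (303/4)x^2 + (337/8)x
Δ (∇ + S_{3/2} ∘ θ) f = -216x^3 - 356x^2 - (891/4)x - 793/12
D_q (∇ + S_{3/2} ∘ θ) f = -810x^3 - (224/3)x^2 + (303/8)x - 337/24
(2D_q) (∇ + S_{3/2} ∘ θ) f = -1620x^3 - (448/3)x^2 + (303/4)x - 337/12
(-3θ + Δ + 2D_q) (∇ + S_{3/2} ∘ θ) f = 648x^4 - 1740x^3 - (6973/12)x^2 - (839/8)x - 565/6
(-((-3θ + Δ + 2D_q) ∘ (∇ + S_{3/2} ∘ θ))) f = -648x^4 + 1740x^3 + (6973/12)x^2 + (839/8)x + 565/6

the result is g(x) = -648x^4 + 1740x^3 + (6973/12)x^2 + (839/8)x + 565/6


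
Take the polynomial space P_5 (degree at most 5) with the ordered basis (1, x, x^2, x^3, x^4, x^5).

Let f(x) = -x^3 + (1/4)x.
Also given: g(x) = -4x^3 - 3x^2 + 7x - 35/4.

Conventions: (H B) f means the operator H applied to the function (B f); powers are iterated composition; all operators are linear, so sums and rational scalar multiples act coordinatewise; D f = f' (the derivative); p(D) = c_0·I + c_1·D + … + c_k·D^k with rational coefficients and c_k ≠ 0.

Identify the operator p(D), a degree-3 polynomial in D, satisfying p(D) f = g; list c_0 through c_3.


c_0 = 4, c_1 = 1, c_2 = -1, c_3 = 3/2

D^0 f = -x^3 + (1/4)x
D^1 f = -3x^2 + 1/4
D^2 f = -6x
D^3 f = -6
matching coefficients of g against c_0 f + c_1 Df + … from the top degree down determines the c_i
solution: c_0 = 4, c_1 = 1, c_2 = -1, c_3 = 3/2


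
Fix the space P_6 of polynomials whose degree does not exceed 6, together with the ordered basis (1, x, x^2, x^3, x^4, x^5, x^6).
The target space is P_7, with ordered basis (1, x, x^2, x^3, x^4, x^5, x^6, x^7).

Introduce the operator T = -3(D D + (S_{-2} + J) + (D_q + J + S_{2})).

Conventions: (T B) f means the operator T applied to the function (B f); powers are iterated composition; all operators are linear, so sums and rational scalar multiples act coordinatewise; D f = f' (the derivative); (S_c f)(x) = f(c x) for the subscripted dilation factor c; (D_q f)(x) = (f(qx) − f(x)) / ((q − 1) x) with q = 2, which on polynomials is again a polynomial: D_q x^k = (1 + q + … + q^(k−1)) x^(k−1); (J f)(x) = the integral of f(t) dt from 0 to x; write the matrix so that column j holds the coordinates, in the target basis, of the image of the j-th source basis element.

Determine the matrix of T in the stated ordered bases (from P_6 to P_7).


image of 1: -6x - 6
image of x: -3x^2 - 3
image of x^2: -2x^3 - 24x^2 - 9x - 6
image of x^3: -(3/2)x^4 - 21x^2 - 18x
image of x^4: -(6/5)x^5 - 96x^4 - 45x^3 - 36x^2
image of x^5: -x^6 - 93x^4 - 60x^3
image of x^6: -(6/7)x^7 - 384x^6 - 189x^5 - 90x^4
each image's coordinates form column j of the matrix

the matrix is [[-6, -3, -6, 0, 0, 0, 0]; [-6, 0, -9, -18, 0, 0, 0]; [0, -3, -24, -21, -36, 0, 0]; [0, 0, -2, 0, -45, -60, 0]; [0, 0, 0, -3/2, -96, -93, -90]; [0, 0, 0, 0, -6/5, 0, -189]; [0, 0, 0, 0, 0, -1, -384]; [0, 0, 0, 0, 0, 0, -6/7]] (rows listed top to bottom)


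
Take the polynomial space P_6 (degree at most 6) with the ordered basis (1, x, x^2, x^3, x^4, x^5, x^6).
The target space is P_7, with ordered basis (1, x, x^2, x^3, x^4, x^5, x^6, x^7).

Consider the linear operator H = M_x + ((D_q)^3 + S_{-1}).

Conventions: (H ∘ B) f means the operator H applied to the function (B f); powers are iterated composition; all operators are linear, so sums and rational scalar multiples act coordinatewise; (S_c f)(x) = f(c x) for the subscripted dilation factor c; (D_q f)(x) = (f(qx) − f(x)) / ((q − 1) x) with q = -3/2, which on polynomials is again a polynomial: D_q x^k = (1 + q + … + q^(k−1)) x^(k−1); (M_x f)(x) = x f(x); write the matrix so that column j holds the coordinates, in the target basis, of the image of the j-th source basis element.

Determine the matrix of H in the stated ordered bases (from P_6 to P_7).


image of 1: x + 1
image of x: x^2 - x
image of x^2: x^3 + x^2
image of x^3: x^4 - x^3 - 7/8
image of x^4: x^5 + x^4 + (91/64)x
image of x^5: x^6 - x^5 - (5005/512)x^2
image of x^6: x^7 + x^6 + (95095/4096)x^3
each image's coordinates form column j of the matrix

the matrix is [[1, 0, 0, -7/8, 0, 0, 0]; [1, -1, 0, 0, 91/64, 0, 0]; [0, 1, 1, 0, 0, -5005/512, 0]; [0, 0, 1, -1, 0, 0, 95095/4096]; [0, 0, 0, 1, 1, 0, 0]; [0, 0, 0, 0, 1, -1, 0]; [0, 0, 0, 0, 0, 1, 1]; [0, 0, 0, 0, 0, 0, 1]] (rows listed top to bottom)


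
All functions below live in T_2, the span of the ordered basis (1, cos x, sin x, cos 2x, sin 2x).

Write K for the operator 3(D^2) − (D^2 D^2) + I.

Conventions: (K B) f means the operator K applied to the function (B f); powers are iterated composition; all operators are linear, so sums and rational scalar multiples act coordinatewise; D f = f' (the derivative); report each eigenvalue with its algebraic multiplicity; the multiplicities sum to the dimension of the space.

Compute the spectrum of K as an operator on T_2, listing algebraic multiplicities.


image of 1: 1
image of cos x: -3cos x
image of sin x: -3sin x
image of cos 2x: -27cos 2x
image of sin 2x: -27sin 2x
the matrix is diagonal; its diagonal is (1, -3, -3, -27, -27)
for a triangular matrix the eigenvalues are the diagonal entries, with algebraic multiplicity their repetition count

λ = -27 (multiplicity 2), λ = -3 (multiplicity 2), λ = 1 (multiplicity 1)


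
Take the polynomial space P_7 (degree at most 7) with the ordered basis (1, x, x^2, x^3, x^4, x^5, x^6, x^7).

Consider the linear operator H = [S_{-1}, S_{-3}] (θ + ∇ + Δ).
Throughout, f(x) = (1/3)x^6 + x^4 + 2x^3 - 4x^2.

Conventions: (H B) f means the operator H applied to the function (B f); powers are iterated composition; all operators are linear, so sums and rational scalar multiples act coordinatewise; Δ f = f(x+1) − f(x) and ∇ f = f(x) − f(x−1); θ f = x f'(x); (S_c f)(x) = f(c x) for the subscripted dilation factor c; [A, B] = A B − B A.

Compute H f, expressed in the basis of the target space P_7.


the image equals g(x) = 0

θ f = 2x^6 + 4x^4 + 6x^3 - 8x^2
∇ f = 2x^5 - 5x^4 + (32/3)x^3 - 5x^2 - 8x + 14/3
Δ f = 2x^5 + 5x^4 + (32/3)x^3 + 17x^2 + 4x - 2/3
(θ + ∇ + Δ) f = 2x^6 + 4x^5 + 4x^4 + (82/3)x^3 + 4x^2 - 4x + 4
S_{-3} (θ + ∇ + Δ) f = 1458x^6 - 972x^5 + 324x^4 - 738x^3 + 36x^2 + 12x + 4
S_{-1} S_{-3} (θ + ∇ + Δ) f = 1458x^6 + 972x^5 + 324x^4 + 738x^3 + 36x^2 - 12x + 4
S_{-1} (θ + ∇ + Δ) f = 2x^6 - 4x^5 + 4x^4 - (82/3)x^3 + 4x^2 + 4x + 4
S_{-3} S_{-1} (θ + ∇ + Δ) f = 1458x^6 + 972x^5 + 324x^4 + 738x^3 + 36x^2 - 12x + 4
[S_{-1}, S_{-3}] (θ + ∇ + Δ) f = 0


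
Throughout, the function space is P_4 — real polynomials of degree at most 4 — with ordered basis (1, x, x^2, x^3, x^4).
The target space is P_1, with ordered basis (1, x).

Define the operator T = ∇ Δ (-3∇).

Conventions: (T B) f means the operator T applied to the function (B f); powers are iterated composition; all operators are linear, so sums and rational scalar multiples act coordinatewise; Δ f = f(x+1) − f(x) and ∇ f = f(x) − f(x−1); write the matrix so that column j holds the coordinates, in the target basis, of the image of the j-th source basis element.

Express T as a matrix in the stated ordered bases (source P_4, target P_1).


image of 1: 0
image of x: 0
image of x^2: 0
image of x^3: -18
image of x^4: -72x + 36
each image's coordinates form column j of the matrix

the matrix is [[0, 0, 0, -18, 36]; [0, 0, 0, 0, -72]] (rows listed top to bottom)


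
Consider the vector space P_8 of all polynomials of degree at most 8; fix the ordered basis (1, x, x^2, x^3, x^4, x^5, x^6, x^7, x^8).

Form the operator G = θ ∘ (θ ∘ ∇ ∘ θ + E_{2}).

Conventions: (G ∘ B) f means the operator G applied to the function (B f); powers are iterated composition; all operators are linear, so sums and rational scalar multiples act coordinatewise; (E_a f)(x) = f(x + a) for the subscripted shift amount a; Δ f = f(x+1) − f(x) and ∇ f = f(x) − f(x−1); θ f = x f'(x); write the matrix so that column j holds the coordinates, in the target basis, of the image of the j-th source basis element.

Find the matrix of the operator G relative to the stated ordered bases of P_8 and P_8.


image of 1: 0
image of x: x
image of x^2: 2x^2 + 8x
image of x^3: 3x^3 + 48x^2 + 3x
image of x^4: 4x^4 + 168x^3 - 48x^2 + 48x
image of x^5: 5x^5 + 440x^4 - 330x^3 + 360x^2 + 55x
image of x^6: 6x^6 + 960x^5 - 1200x^4 + 1560x^3 + 120x^2 + 228x
image of x^7: 7x^7 + 1848x^6 - 3255x^5 + 5040x^4 - 525x^3 + 1932x^2 + 399x
image of x^8: 8x^8 + 3248x^7 - 7392x^6 + 13440x^5 - 4480x^4 + 9408x^3 + 2688x^2 + 1088x
each image's coordinates form column j of the matrix

the matrix is [[0, 0, 0, 0, 0, 0, 0, 0, 0]; [0, 1, 8, 3, 48, 55, 228, 399, 1088]; [0, 0, 2, 48, -48, 360, 120, 1932, 2688]; [0, 0, 0, 3, 168, -330, 1560, -525, 9408]; [0, 0, 0, 0, 4, 440, -1200, 5040, -4480]; [0, 0, 0, 0, 0, 5, 960, -3255, 13440]; [0, 0, 0, 0, 0, 0, 6, 1848, -7392]; [0, 0, 0, 0, 0, 0, 0, 7, 3248]; [0, 0, 0, 0, 0, 0, 0, 0, 8]] (rows listed top to bottom)


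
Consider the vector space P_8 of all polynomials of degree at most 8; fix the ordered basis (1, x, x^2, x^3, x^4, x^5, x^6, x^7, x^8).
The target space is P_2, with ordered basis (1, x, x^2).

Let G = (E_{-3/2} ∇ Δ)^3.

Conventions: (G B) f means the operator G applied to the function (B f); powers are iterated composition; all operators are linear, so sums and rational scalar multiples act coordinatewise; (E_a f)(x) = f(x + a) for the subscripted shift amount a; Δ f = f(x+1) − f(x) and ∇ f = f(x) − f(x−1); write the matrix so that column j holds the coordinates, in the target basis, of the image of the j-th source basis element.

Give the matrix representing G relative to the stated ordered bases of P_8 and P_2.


image of 1: 0
image of x: 0
image of x^2: 0
image of x^3: 0
image of x^4: 0
image of x^5: 0
image of x^6: 720
image of x^7: 5040x - 22680
image of x^8: 20160x^2 - 181440x + 418320
each image's coordinates form column j of the matrix

the matrix is [[0, 0, 0, 0, 0, 0, 720, -22680, 418320]; [0, 0, 0, 0, 0, 0, 0, 5040, -181440]; [0, 0, 0, 0, 0, 0, 0, 0, 20160]] (rows listed top to bottom)


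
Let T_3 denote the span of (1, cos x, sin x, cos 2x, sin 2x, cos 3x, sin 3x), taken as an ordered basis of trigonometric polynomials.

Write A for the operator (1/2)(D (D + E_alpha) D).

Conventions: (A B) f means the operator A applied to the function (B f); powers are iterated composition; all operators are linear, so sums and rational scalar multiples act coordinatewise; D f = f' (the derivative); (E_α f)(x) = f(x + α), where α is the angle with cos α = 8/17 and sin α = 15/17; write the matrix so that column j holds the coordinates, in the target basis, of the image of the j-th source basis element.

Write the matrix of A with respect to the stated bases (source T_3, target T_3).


the matrix is [[0, 0, 0, 0, 0, 0, 0]; [0, -4/17, -16/17, 0, 0, 0, 0]; [0, 16/17, -4/17, 0, 0, 0, 0]; [0, 0, 0, 322/289, -1636/289, 0, 0]; [0, 0, 0, 1636/289, 322/289, 0, 0]; [0, 0, 0, 0, 0, 21996/4913, -64098/4913]; [0, 0, 0, 0, 0, 64098/4913, 21996/4913]] (rows listed top to bottom)

image of 1: 0
image of cos x: -(4/17)cos x + (16/17)sin x
image of sin x: -(16/17)cos x - (4/17)sin x
image of cos 2x: (322/289)cos 2x + (1636/289)sin 2x
image of sin 2x: -(1636/289)cos 2x + (322/289)sin 2x
image of cos 3x: (21996/4913)cos 3x + (64098/4913)sin 3x
image of sin 3x: -(64098/4913)cos 3x + (21996/4913)sin 3x
each image's coordinates form column j of the matrix


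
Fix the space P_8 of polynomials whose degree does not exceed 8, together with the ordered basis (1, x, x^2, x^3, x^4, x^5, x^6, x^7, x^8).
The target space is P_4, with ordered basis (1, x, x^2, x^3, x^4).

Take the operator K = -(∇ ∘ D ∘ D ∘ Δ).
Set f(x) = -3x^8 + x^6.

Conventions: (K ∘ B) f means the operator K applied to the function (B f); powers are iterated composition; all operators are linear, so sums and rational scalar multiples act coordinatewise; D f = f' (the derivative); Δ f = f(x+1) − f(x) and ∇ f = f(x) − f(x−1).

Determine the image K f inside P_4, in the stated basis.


Δ f = -24x^7 - 84x^6 - 162x^5 - 195x^4 - 148x^3 - 69x^2 - 18x - 2
D Δ f = -168x^6 - 504x^5 - 810x^4 - 780x^3 - 444x^2 - 138x - 18
D D Δ f = -1008x^5 - 2520x^4 - 3240x^3 - 2340x^2 - 888x - 138
∇ (D ∘ D ∘ Δ) f = -5040x^4 - 4680x^2 - 276
(-(∇ ∘ D ∘ D ∘ Δ)) f = 5040x^4 + 4680x^2 + 276

the result is g(x) = 5040x^4 + 4680x^2 + 276
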